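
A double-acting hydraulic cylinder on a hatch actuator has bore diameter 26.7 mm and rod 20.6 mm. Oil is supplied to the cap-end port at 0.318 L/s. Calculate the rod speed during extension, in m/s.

v ≈ 0.568 m/s

Cap-side area A_cap = π/4 × (26.7 mm)² = 559.9 mm^2
v = Q / A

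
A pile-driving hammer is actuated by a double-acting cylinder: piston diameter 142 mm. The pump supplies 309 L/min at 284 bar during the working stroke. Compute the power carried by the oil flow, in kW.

Hydraulic power = P × Q

W ≈ 146 kW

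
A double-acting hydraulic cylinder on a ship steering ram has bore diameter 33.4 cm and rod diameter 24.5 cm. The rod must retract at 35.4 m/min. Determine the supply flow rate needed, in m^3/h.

Q ≈ 86.0 m^3/h

Rod-side annular area A_ann = π/4 × (33.4² − 24.5²) = 404.7 cm^2
Q = A × v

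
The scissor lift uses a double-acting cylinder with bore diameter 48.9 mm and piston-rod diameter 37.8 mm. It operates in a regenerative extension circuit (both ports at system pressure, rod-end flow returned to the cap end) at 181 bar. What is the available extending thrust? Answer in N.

With equal pressure on both faces, forces on the annular region cancel; the net push is pressure × rod cross-section.
Rod cross-section A_rod = π/4 × (37.8 mm)² = 1122 mm^2
F = P × A_rod

F ≈ 20300 N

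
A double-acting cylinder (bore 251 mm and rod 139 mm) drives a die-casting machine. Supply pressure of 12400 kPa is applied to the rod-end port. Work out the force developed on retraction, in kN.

F ≈ 425 kN

Rod-side annular area A_ann = π/4 × (251² − 139²) = 34310 mm^2
On retraction the pressure acts on the annular area (bore minus rod).
F = P × A_ann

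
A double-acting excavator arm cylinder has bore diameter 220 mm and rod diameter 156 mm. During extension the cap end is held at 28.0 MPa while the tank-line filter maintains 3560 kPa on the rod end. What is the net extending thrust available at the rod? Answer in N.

Cap-side area A_cap = π/4 × (220 mm)² = 38010 mm^2
Rod-side annular area A_ann = π/4 × (220² − 156²) = 18900 mm^2
Net thrust = P_cap·A_cap − P_rod·A_ann = 1.064e6 N − 67280 N

F ≈ 9.97e5 N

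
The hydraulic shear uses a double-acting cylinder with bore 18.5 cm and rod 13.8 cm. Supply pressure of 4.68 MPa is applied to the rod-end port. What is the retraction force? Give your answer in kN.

F ≈ 55.8 kN

Rod-side annular area A_ann = π/4 × (18.5² − 13.8²) = 119.2 cm^2
On retraction the pressure acts on the annular area (bore minus rod).
F = P × A_ann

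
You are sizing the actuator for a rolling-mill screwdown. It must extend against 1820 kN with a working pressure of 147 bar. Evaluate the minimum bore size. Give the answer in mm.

Extension force acts on the full piston face: F = P × (π/4)D².
D = √(4F / (πP)) = √(4 × 1820 kN / (π × 147 bar))

D ≈ 397 mm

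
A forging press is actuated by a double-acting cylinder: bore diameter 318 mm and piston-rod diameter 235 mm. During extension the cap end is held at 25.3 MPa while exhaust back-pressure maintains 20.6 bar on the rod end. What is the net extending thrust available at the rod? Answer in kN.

Cap-side area A_cap = π/4 × (318 mm)² = 79420 mm^2
Rod-side annular area A_ann = π/4 × (318² − 235²) = 36050 mm^2
Net thrust = P_cap·A_cap − P_rod·A_ann = 2009 kN − 74.26 kN

F ≈ 1940 kN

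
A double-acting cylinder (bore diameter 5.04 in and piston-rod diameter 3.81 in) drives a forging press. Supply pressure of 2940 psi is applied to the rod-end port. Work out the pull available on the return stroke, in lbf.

F ≈ 25100 lbf

Rod-side annular area A_ann = π/4 × (5.04² − 3.81²) = 8.549 in^2
On retraction the pressure acts on the annular area (bore minus rod).
F = P × A_ann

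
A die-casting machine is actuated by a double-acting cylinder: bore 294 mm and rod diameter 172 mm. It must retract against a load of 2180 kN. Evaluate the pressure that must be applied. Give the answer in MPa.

P ≈ 48.8 MPa

Rod-side annular area A_ann = π/4 × (294² − 172²) = 44650 mm^2
Retraction: pressure acts on the annular area.
P = F / A = 2180 kN / A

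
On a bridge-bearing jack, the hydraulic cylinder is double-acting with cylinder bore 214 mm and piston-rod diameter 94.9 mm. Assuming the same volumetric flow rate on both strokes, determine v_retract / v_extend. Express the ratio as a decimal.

v_ret/v_ext ≈ 1.24

Cap-side area A_cap = π/4 × (214 mm)² = 35970 mm^2
Rod-side annular area A_ann = π/4 × (214² − 94.9²) = 28890 mm^2
For equal Q, v ∝ 1/A, so v_ret/v_ext = A_cap/A_ann.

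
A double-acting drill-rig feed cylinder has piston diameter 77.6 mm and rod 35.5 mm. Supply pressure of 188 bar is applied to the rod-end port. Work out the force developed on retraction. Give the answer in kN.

Rod-side annular area A_ann = π/4 × (77.6² − 35.5²) = 3740 mm^2
On retraction the pressure acts on the annular area (bore minus rod).
F = P × A_ann

F ≈ 70.3 kN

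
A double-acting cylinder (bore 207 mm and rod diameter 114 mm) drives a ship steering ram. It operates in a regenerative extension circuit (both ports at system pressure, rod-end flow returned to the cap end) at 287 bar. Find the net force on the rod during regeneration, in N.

With equal pressure on both faces, forces on the annular region cancel; the net push is pressure × rod cross-section.
Rod cross-section A_rod = π/4 × (114 mm)² = 10210 mm^2
F = P × A_rod

F ≈ 2.93e5 N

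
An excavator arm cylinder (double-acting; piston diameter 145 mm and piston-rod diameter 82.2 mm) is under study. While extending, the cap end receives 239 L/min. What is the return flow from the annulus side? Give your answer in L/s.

Q_out ≈ 2.70 L/s

Cap-side area A_cap = π/4 × (145 mm)² = 16510 mm^2
Rod-side annular area A_ann = π/4 × (145² − 82.2²) = 11210 mm^2
Piston speed v = Q_in/A_cap; rod-end outflow Q_out = v × A_ann = Q_in × A_ann/A_cap.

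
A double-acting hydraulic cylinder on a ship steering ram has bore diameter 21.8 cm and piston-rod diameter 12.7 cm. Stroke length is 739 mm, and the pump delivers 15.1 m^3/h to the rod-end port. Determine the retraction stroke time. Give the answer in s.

Rod-side annular area A_ann = π/4 × (21.8² − 12.7²) = 246.6 cm^2
Swept volume V = A × L; t = V / Q = A·L / Q

t ≈ 4.34 s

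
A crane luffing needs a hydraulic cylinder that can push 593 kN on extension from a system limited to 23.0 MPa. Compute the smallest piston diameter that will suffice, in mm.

D ≈ 181 mm

Extension force acts on the full piston face: F = P × (π/4)D².
D = √(4F / (πP)) = √(4 × 593 kN / (π × 23.0 MPa))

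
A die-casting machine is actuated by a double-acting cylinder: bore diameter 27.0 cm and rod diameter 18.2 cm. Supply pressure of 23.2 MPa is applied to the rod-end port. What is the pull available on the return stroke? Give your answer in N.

Rod-side annular area A_ann = π/4 × (27.0² − 18.2²) = 312.4 cm^2
On retraction the pressure acts on the annular area (bore minus rod).
F = P × A_ann

F ≈ 7.25e5 N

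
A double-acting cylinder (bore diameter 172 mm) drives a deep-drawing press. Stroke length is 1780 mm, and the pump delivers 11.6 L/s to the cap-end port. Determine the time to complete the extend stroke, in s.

t ≈ 3.57 s

Cap-side area A_cap = π/4 × (172 mm)² = 23240 mm^2
Swept volume V = A × L; t = V / Q = A·L / Q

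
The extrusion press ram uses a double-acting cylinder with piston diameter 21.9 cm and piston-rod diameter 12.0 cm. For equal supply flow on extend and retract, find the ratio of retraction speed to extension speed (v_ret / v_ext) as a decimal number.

v_ret/v_ext ≈ 1.43

Cap-side area A_cap = π/4 × (21.9 cm)² = 376.7 cm^2
Rod-side annular area A_ann = π/4 × (21.9² − 12.0²) = 263.6 cm^2
For equal Q, v ∝ 1/A, so v_ret/v_ext = A_cap/A_ann.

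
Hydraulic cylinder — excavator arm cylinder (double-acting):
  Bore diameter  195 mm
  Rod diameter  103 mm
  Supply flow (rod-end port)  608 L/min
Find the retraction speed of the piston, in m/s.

v ≈ 0.471 m/s

Rod-side annular area A_ann = π/4 × (195² − 103²) = 21530 mm^2
Flow into the rod-end port fills the annular volume.
v = Q / A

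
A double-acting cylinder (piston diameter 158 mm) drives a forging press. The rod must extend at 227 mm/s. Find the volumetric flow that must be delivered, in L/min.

Cap-side area A_cap = π/4 × (158 mm)² = 19610 mm^2
Q = A × v

Q ≈ 267 L/min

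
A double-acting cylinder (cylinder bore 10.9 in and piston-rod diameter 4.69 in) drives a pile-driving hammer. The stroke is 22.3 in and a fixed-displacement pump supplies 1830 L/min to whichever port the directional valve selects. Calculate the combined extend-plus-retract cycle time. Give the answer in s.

t ≈ 2.03 s

Cap-side area A_cap = π/4 × (10.9 in)² = 93.31 in^2
Rod-side annular area A_ann = π/4 × (10.9² − 4.69²) = 76.04 in^2
t_ext = A_cap·L/Q = 1.118 s
t_ret = A_ann·L/Q = 0.9110 s
t_cycle = t_ext + t_ret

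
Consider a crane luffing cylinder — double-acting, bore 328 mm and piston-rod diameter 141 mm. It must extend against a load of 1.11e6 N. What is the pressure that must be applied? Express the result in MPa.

Cap-side area A_cap = π/4 × (328 mm)² = 84500 mm^2
P = F / A = 1.11e6 N / A

P ≈ 13.1 MPa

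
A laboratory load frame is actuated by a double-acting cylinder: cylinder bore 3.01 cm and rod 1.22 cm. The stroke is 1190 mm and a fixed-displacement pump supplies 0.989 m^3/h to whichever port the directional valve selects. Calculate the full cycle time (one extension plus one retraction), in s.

Cap-side area A_cap = π/4 × (3.01 cm)² = 7.116 cm^2
Rod-side annular area A_ann = π/4 × (3.01² − 1.22²) = 5.947 cm^2
t_ext = A_cap·L/Q = 3.082 s
t_ret = A_ann·L/Q = 2.576 s
t_cycle = t_ext + t_ret

t ≈ 5.66 s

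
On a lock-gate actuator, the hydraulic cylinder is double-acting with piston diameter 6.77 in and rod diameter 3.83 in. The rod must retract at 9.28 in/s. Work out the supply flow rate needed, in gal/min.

Rod-side annular area A_ann = π/4 × (6.77² − 3.83²) = 24.48 in^2
Q = A × v

Q ≈ 59.0 gal/min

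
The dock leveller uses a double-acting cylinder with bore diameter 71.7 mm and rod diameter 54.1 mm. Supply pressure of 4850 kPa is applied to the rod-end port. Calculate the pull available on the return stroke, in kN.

Rod-side annular area A_ann = π/4 × (71.7² − 54.1²) = 1739 mm^2
On retraction the pressure acts on the annular area (bore minus rod).
F = P × A_ann

F ≈ 8.43 kN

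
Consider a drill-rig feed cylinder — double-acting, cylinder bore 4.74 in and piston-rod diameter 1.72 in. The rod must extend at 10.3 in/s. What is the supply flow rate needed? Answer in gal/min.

Q ≈ 47.2 gal/min

Cap-side area A_cap = π/4 × (4.74 in)² = 17.65 in^2
Q = A × v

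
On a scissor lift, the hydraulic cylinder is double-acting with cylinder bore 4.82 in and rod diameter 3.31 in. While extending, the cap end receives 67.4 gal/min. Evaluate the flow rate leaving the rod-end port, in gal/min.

Q_out ≈ 35.6 gal/min

Cap-side area A_cap = π/4 × (4.82 in)² = 18.25 in^2
Rod-side annular area A_ann = π/4 × (4.82² − 3.31²) = 9.642 in^2
Piston speed v = Q_in/A_cap; rod-end outflow Q_out = v × A_ann = Q_in × A_ann/A_cap.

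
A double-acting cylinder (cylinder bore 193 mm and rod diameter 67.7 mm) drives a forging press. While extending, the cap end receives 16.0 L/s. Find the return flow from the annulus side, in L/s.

Cap-side area A_cap = π/4 × (193 mm)² = 29260 mm^2
Rod-side annular area A_ann = π/4 × (193² − 67.7²) = 25660 mm^2
Piston speed v = Q_in/A_cap; rod-end outflow Q_out = v × A_ann = Q_in × A_ann/A_cap.

Q_out ≈ 14.0 L/s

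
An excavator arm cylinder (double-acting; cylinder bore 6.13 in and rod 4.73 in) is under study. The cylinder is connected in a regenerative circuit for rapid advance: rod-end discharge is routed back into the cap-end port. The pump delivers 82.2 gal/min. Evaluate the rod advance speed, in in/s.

v ≈ 18.0 in/s

In regeneration the rod-end outflow joins the pump flow into the cap end, so the net volume the pump must supply per unit advance equals the rod cross-section area.
Rod cross-section A_rod = π/4 × (4.73 in)² = 17.57 in^2
v = Q_pump / A_rod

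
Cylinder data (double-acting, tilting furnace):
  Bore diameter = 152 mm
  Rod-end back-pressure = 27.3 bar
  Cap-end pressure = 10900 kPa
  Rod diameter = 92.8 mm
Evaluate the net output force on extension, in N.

Cap-side area A_cap = π/4 × (152 mm)² = 18150 mm^2
Rod-side annular area A_ann = π/4 × (152² − 92.8²) = 11380 mm^2
Net thrust = P_cap·A_cap − P_rod·A_ann = 1.978e5 N − 31070 N

F ≈ 1.67e5 N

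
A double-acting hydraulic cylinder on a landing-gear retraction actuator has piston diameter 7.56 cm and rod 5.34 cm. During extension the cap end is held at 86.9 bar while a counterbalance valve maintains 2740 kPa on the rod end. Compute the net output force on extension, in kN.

F ≈ 32.8 kN

Cap-side area A_cap = π/4 × (7.56 cm)² = 44.89 cm^2
Rod-side annular area A_ann = π/4 × (7.56² − 5.34²) = 22.49 cm^2
Net thrust = P_cap·A_cap − P_rod·A_ann = 39.01 kN − 6.163 kN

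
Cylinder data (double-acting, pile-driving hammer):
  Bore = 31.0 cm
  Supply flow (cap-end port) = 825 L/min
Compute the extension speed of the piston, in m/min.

v ≈ 10.9 m/min

Cap-side area A_cap = π/4 × (31.0 cm)² = 754.8 cm^2
v = Q / A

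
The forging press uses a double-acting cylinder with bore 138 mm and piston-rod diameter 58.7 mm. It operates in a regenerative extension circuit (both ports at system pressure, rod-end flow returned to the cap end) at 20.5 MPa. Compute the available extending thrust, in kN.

F ≈ 55.5 kN

With equal pressure on both faces, forces on the annular region cancel; the net push is pressure × rod cross-section.
Rod cross-section A_rod = π/4 × (58.7 mm)² = 2706 mm^2
F = P × A_rod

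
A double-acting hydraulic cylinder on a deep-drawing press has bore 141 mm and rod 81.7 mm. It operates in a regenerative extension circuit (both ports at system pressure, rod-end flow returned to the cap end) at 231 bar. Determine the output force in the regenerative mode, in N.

With equal pressure on both faces, forces on the annular region cancel; the net push is pressure × rod cross-section.
Rod cross-section A_rod = π/4 × (81.7 mm)² = 5242 mm^2
F = P × A_rod

F ≈ 1.21e5 N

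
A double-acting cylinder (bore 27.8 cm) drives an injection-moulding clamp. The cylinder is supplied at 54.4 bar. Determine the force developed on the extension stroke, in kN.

F ≈ 330 kN

Cap-side area A_cap = π/4 × (27.8 cm)² = 607.0 cm^2
F = P × A_cap = 54.4 bar × A_cap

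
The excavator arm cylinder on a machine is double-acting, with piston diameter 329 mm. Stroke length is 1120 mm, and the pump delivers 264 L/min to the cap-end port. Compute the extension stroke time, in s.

Cap-side area A_cap = π/4 × (329 mm)² = 85010 mm^2
Swept volume V = A × L; t = V / Q = A·L / Q

t ≈ 21.6 s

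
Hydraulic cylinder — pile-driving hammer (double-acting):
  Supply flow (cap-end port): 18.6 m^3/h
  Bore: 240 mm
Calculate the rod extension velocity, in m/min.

v ≈ 6.85 m/min

Cap-side area A_cap = π/4 × (240 mm)² = 45240 mm^2
v = Q / A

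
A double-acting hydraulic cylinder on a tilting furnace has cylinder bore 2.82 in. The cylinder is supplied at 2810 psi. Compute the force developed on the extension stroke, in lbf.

F ≈ 17600 lbf

Cap-side area A_cap = π/4 × (2.82 in)² = 6.246 in^2
F = P × A_cap = 2810 psi × A_cap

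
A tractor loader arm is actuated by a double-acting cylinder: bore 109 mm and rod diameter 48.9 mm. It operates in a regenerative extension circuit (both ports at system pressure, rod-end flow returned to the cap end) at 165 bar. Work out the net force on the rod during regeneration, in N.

F ≈ 31000 N

With equal pressure on both faces, forces on the annular region cancel; the net push is pressure × rod cross-section.
Rod cross-section A_rod = π/4 × (48.9 mm)² = 1878 mm^2
F = P × A_rod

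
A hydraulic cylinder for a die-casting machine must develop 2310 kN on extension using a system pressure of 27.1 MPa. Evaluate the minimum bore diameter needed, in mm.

Extension force acts on the full piston face: F = P × (π/4)D².
D = √(4F / (πP)) = √(4 × 2310 kN / (π × 27.1 MPa))

D ≈ 329 mm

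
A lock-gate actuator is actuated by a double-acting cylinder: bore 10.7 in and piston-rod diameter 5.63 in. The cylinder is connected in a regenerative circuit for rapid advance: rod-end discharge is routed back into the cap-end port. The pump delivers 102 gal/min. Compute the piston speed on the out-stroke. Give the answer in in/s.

v ≈ 15.8 in/s

In regeneration the rod-end outflow joins the pump flow into the cap end, so the net volume the pump must supply per unit advance equals the rod cross-section area.
Rod cross-section A_rod = π/4 × (5.63 in)² = 24.89 in^2
v = Q_pump / A_rod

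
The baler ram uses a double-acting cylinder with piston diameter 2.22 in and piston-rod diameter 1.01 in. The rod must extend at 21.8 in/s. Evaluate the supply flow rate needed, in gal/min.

Cap-side area A_cap = π/4 × (2.22 in)² = 3.871 in^2
Q = A × v

Q ≈ 21.9 gal/min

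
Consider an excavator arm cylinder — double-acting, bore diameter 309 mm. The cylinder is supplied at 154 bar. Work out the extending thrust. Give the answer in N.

Cap-side area A_cap = π/4 × (309 mm)² = 74990 mm^2
F = P × A_cap = 154 bar × A_cap

F ≈ 1.15e6 N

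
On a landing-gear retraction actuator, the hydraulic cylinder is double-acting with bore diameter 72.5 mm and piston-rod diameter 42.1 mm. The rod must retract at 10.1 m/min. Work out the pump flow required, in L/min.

Q ≈ 27.6 L/min

Rod-side annular area A_ann = π/4 × (72.5² − 42.1²) = 2736 mm^2
Q = A × v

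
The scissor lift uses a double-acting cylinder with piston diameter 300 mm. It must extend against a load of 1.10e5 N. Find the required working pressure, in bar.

Cap-side area A_cap = π/4 × (300 mm)² = 70690 mm^2
P = F / A = 1.10e5 N / A

P ≈ 15.6 bar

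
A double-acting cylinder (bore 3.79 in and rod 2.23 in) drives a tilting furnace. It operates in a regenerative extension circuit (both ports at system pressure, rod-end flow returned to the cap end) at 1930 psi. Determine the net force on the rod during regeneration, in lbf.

F ≈ 7540 lbf

With equal pressure on both faces, forces on the annular region cancel; the net push is pressure × rod cross-section.
Rod cross-section A_rod = π/4 × (2.23 in)² = 3.906 in^2
F = P × A_rod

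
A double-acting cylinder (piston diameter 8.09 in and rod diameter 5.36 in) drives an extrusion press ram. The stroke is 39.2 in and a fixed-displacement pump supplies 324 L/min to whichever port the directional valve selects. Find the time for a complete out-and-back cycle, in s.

Cap-side area A_cap = π/4 × (8.09 in)² = 51.40 in^2
Rod-side annular area A_ann = π/4 × (8.09² − 5.36²) = 28.84 in^2
t_ext = A_cap·L/Q = 6.115 s
t_ret = A_ann·L/Q = 3.431 s
t_cycle = t_ext + t_ret

t ≈ 9.55 s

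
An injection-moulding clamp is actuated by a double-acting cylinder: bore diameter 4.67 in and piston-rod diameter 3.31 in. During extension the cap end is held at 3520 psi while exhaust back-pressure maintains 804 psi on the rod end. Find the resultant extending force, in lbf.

Cap-side area A_cap = π/4 × (4.67 in)² = 17.13 in^2
Rod-side annular area A_ann = π/4 × (4.67² − 3.31²) = 8.524 in^2
Net thrust = P_cap·A_cap − P_rod·A_ann = 60290 lbf − 6853 lbf

F ≈ 53400 lbf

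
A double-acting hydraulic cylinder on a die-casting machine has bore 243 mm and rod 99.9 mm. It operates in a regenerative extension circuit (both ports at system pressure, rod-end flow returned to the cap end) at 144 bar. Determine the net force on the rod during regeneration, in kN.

With equal pressure on both faces, forces on the annular region cancel; the net push is pressure × rod cross-section.
Rod cross-section A_rod = π/4 × (99.9 mm)² = 7838 mm^2
F = P × A_rod

F ≈ 113 kN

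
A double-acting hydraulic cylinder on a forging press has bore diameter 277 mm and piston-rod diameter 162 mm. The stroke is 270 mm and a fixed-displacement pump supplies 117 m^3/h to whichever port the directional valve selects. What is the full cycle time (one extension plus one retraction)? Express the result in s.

Cap-side area A_cap = π/4 × (277 mm)² = 60260 mm^2
Rod-side annular area A_ann = π/4 × (277² − 162²) = 39650 mm^2
t_ext = A_cap·L/Q = 0.5006 s
t_ret = A_ann·L/Q = 0.3294 s
t_cycle = t_ext + t_ret

t ≈ 0.830 s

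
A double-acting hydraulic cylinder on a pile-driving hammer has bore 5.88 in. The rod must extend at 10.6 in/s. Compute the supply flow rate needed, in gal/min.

Q ≈ 74.8 gal/min

Cap-side area A_cap = π/4 × (5.88 in)² = 27.15 in^2
Q = A × v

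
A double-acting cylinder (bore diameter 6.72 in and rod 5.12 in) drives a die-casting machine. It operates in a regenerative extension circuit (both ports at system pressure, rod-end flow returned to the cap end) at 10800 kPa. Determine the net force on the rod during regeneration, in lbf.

With equal pressure on both faces, forces on the annular region cancel; the net push is pressure × rod cross-section.
Rod cross-section A_rod = π/4 × (5.12 in)² = 20.59 in^2
F = P × A_rod

F ≈ 32300 lbf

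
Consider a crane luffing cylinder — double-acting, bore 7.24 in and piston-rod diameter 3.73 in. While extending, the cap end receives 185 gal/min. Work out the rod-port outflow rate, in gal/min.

Q_out ≈ 136 gal/min

Cap-side area A_cap = π/4 × (7.24 in)² = 41.17 in^2
Rod-side annular area A_ann = π/4 × (7.24² − 3.73²) = 30.24 in^2
Piston speed v = Q_in/A_cap; rod-end outflow Q_out = v × A_ann = Q_in × A_ann/A_cap.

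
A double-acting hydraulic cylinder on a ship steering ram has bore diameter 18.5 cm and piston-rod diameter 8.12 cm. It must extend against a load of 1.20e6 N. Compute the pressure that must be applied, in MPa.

Cap-side area A_cap = π/4 × (18.5 cm)² = 268.8 cm^2
P = F / A = 1.20e6 N / A

P ≈ 44.6 MPa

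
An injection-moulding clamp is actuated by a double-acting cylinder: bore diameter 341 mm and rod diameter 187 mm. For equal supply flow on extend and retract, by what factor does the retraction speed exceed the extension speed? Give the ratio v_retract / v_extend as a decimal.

Cap-side area A_cap = π/4 × (341 mm)² = 91330 mm^2
Rod-side annular area A_ann = π/4 × (341² − 187²) = 63860 mm^2
For equal Q, v ∝ 1/A, so v_ret/v_ext = A_cap/A_ann.

v_ret/v_ext ≈ 1.43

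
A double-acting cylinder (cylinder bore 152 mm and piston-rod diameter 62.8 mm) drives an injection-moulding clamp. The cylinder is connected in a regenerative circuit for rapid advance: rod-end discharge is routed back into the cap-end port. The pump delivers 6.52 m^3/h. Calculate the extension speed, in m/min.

v ≈ 35.1 m/min

In regeneration the rod-end outflow joins the pump flow into the cap end, so the net volume the pump must supply per unit advance equals the rod cross-section area.
Rod cross-section A_rod = π/4 × (62.8 mm)² = 3097 mm^2
v = Q_pump / A_rod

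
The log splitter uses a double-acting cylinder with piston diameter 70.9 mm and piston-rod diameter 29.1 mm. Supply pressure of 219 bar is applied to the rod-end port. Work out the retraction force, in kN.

F ≈ 71.9 kN

Rod-side annular area A_ann = π/4 × (70.9² − 29.1²) = 3283 mm^2
On retraction the pressure acts on the annular area (bore minus rod).
F = P × A_ann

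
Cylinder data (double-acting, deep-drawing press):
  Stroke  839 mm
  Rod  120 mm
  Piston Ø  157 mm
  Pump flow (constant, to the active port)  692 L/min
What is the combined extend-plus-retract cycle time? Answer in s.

t ≈ 1.99 s

Cap-side area A_cap = π/4 × (157 mm)² = 19360 mm^2
Rod-side annular area A_ann = π/4 × (157² − 120²) = 8050 mm^2
t_ext = A_cap·L/Q = 1.408 s
t_ret = A_ann·L/Q = 0.5856 s
t_cycle = t_ext + t_ret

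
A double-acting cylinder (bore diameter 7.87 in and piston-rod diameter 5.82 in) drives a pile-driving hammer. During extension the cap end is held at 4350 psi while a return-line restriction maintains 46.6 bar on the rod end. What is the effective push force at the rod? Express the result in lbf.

F ≈ 1.97e5 lbf

Cap-side area A_cap = π/4 × (7.87 in)² = 48.65 in^2
Rod-side annular area A_ann = π/4 × (7.87² − 5.82²) = 22.04 in^2
Net thrust = P_cap·A_cap − P_rod·A_ann = 2.116e5 lbf − 14900 lbf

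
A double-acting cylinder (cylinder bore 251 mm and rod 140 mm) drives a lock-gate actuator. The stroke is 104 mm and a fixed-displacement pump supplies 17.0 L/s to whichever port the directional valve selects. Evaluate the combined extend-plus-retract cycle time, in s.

t ≈ 0.511 s

Cap-side area A_cap = π/4 × (251 mm)² = 49480 mm^2
Rod-side annular area A_ann = π/4 × (251² − 140²) = 34090 mm^2
t_ext = A_cap·L/Q = 0.3027 s
t_ret = A_ann·L/Q = 0.2085 s
t_cycle = t_ext + t_ret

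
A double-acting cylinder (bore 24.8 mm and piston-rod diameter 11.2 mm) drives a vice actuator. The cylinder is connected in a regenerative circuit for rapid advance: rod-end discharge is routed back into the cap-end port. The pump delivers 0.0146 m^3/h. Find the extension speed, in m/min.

In regeneration the rod-end outflow joins the pump flow into the cap end, so the net volume the pump must supply per unit advance equals the rod cross-section area.
Rod cross-section A_rod = π/4 × (11.2 mm)² = 98.52 mm^2
v = Q_pump / A_rod

v ≈ 2.47 m/min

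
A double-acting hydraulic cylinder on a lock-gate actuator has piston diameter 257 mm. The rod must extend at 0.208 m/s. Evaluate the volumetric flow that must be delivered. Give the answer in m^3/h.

Q ≈ 38.8 m^3/h

Cap-side area A_cap = π/4 × (257 mm)² = 51870 mm^2
Q = A × v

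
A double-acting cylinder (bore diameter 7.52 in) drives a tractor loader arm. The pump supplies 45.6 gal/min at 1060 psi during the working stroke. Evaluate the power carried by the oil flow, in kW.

Hydraulic power = P × Q

W ≈ 21.0 kW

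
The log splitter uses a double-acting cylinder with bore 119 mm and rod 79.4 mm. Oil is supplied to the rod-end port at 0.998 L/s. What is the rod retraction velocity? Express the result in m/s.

v ≈ 0.162 m/s

Rod-side annular area A_ann = π/4 × (119² − 79.4²) = 6171 mm^2
Flow into the rod-end port fills the annular volume.
v = Q / A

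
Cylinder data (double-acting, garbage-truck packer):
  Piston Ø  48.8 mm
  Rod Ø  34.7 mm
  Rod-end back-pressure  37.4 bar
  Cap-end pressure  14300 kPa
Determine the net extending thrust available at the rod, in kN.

F ≈ 23.3 kN

Cap-side area A_cap = π/4 × (48.8 mm)² = 1870 mm^2
Rod-side annular area A_ann = π/4 × (48.8² − 34.7²) = 924.7 mm^2
Net thrust = P_cap·A_cap − P_rod·A_ann = 26.75 kN − 3.458 kN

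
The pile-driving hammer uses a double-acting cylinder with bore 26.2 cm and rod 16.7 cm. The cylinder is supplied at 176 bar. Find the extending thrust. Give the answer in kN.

Cap-side area A_cap = π/4 × (26.2 cm)² = 539.1 cm^2
F = P × A_cap = 176 bar × A_cap

F ≈ 949 kN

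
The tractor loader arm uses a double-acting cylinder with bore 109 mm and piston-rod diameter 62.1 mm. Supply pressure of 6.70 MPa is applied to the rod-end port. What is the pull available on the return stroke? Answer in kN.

F ≈ 42.2 kN

Rod-side annular area A_ann = π/4 × (109² − 62.1²) = 6302 mm^2
On retraction the pressure acts on the annular area (bore minus rod).
F = P × A_ann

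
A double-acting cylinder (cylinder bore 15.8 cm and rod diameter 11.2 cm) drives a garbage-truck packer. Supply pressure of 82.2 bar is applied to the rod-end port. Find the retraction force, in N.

F ≈ 80200 N

Rod-side annular area A_ann = π/4 × (15.8² − 11.2²) = 97.55 cm^2
On retraction the pressure acts on the annular area (bore minus rod).
F = P × A_ann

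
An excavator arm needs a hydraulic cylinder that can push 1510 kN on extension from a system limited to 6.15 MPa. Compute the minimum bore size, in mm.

D ≈ 559 mm

Extension force acts on the full piston face: F = P × (π/4)D².
D = √(4F / (πP)) = √(4 × 1510 kN / (π × 6.15 MPa))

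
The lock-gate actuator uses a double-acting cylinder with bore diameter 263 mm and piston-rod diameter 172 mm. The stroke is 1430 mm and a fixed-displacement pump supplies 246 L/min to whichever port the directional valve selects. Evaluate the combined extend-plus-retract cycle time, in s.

t ≈ 29.8 s

Cap-side area A_cap = π/4 × (263 mm)² = 54330 mm^2
Rod-side annular area A_ann = π/4 × (263² − 172²) = 31090 mm^2
t_ext = A_cap·L/Q = 18.95 s
t_ret = A_ann·L/Q = 10.84 s
t_cycle = t_ext + t_ret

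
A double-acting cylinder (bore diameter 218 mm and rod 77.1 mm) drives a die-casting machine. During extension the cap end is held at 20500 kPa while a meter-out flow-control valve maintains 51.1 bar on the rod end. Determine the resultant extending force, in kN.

F ≈ 598 kN

Cap-side area A_cap = π/4 × (218 mm)² = 37330 mm^2
Rod-side annular area A_ann = π/4 × (218² − 77.1²) = 32660 mm^2
Net thrust = P_cap·A_cap − P_rod·A_ann = 765.2 kN − 166.9 kN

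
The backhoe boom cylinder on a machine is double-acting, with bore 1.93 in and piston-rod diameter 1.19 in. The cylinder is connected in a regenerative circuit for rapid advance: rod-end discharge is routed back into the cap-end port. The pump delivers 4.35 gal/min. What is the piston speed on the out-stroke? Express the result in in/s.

In regeneration the rod-end outflow joins the pump flow into the cap end, so the net volume the pump must supply per unit advance equals the rod cross-section area.
Rod cross-section A_rod = π/4 × (1.19 in)² = 1.112 in^2
v = Q_pump / A_rod

v ≈ 15.1 in/s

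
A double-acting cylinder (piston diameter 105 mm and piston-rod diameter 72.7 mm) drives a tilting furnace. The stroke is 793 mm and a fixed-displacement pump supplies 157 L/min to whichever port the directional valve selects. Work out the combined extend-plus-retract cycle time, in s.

t ≈ 3.99 s

Cap-side area A_cap = π/4 × (105 mm)² = 8659 mm^2
Rod-side annular area A_ann = π/4 × (105² − 72.7²) = 4508 mm^2
t_ext = A_cap·L/Q = 2.624 s
t_ret = A_ann·L/Q = 1.366 s
t_cycle = t_ext + t_ret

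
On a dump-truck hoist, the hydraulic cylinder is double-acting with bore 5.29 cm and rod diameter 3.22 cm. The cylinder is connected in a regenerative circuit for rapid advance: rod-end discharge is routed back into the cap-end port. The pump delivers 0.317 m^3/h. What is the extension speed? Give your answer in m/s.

v ≈ 0.108 m/s

In regeneration the rod-end outflow joins the pump flow into the cap end, so the net volume the pump must supply per unit advance equals the rod cross-section area.
Rod cross-section A_rod = π/4 × (3.22 cm)² = 8.143 cm^2
v = Q_pump / A_rod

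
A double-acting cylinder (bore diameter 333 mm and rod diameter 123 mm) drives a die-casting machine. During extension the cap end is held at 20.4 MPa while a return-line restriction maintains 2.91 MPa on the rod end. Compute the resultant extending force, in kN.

Cap-side area A_cap = π/4 × (333 mm)² = 87090 mm^2
Rod-side annular area A_ann = π/4 × (333² − 123²) = 75210 mm^2
Net thrust = P_cap·A_cap − P_rod·A_ann = 1777 kN − 218.9 kN

F ≈ 1560 kN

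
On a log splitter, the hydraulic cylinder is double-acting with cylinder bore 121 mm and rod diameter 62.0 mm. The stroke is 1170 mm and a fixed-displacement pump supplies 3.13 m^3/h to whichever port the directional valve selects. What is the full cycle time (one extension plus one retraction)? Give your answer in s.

t ≈ 26.9 s

Cap-side area A_cap = π/4 × (121 mm)² = 11500 mm^2
Rod-side annular area A_ann = π/4 × (121² − 62.0²) = 8480 mm^2
t_ext = A_cap·L/Q = 15.47 s
t_ret = A_ann·L/Q = 11.41 s
t_cycle = t_ext + t_ret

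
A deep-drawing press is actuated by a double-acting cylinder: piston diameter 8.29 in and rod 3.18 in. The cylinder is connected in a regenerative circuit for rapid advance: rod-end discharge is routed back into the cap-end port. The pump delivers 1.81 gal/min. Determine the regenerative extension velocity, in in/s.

v ≈ 0.877 in/s

In regeneration the rod-end outflow joins the pump flow into the cap end, so the net volume the pump must supply per unit advance equals the rod cross-section area.
Rod cross-section A_rod = π/4 × (3.18 in)² = 7.942 in^2
v = Q_pump / A_rod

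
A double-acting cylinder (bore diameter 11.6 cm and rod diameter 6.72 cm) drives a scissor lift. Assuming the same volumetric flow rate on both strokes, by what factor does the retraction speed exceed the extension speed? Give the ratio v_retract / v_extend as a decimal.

Cap-side area A_cap = π/4 × (11.6 cm)² = 105.7 cm^2
Rod-side annular area A_ann = π/4 × (11.6² − 6.72²) = 70.22 cm^2
For equal Q, v ∝ 1/A, so v_ret/v_ext = A_cap/A_ann.

v_ret/v_ext ≈ 1.51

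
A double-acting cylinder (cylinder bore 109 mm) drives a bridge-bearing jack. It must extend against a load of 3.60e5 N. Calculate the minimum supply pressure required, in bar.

Cap-side area A_cap = π/4 × (109 mm)² = 9331 mm^2
P = F / A = 3.60e5 N / A

P ≈ 386 bar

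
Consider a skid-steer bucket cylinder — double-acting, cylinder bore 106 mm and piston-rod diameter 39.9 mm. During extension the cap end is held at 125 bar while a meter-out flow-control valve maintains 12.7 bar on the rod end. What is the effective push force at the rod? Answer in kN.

Cap-side area A_cap = π/4 × (106 mm)² = 8825 mm^2
Rod-side annular area A_ann = π/4 × (106² − 39.9²) = 7574 mm^2
Net thrust = P_cap·A_cap − P_rod·A_ann = 110.3 kN − 9.619 kN

F ≈ 101 kN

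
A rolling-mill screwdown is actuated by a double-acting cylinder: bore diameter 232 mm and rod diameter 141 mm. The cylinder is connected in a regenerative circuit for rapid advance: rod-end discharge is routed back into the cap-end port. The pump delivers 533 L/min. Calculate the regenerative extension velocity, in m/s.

In regeneration the rod-end outflow joins the pump flow into the cap end, so the net volume the pump must supply per unit advance equals the rod cross-section area.
Rod cross-section A_rod = π/4 × (141 mm)² = 15610 mm^2
v = Q_pump / A_rod

v ≈ 0.569 m/s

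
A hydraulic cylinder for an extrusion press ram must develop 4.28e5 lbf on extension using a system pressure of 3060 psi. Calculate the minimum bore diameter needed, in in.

Extension force acts on the full piston face: F = P × (π/4)D².
D = √(4F / (πP)) = √(4 × 4.28e5 lbf / (π × 3060 psi))

D ≈ 13.3 in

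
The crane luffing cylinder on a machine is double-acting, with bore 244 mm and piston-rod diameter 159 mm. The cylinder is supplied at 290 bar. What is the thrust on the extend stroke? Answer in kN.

F ≈ 1360 kN

Cap-side area A_cap = π/4 × (244 mm)² = 46760 mm^2
F = P × A_cap = 290 bar × A_cap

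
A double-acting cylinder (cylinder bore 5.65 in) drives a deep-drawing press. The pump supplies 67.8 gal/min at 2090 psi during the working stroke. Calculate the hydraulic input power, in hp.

W ≈ 82.7 hp

Hydraulic power = P × Q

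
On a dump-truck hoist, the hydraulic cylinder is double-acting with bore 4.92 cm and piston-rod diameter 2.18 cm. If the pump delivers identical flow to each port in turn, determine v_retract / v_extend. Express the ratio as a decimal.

v_ret/v_ext ≈ 1.24

Cap-side area A_cap = π/4 × (4.92 cm)² = 19.01 cm^2
Rod-side annular area A_ann = π/4 × (4.92² − 2.18²) = 15.28 cm^2
For equal Q, v ∝ 1/A, so v_ret/v_ext = A_cap/A_ann.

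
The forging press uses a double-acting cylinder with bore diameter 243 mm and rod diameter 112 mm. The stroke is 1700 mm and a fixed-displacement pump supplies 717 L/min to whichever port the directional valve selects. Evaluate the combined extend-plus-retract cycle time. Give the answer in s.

Cap-side area A_cap = π/4 × (243 mm)² = 46380 mm^2
Rod-side annular area A_ann = π/4 × (243² − 112²) = 36520 mm^2
t_ext = A_cap·L/Q = 6.598 s
t_ret = A_ann·L/Q = 5.196 s
t_cycle = t_ext + t_ret

t ≈ 11.8 s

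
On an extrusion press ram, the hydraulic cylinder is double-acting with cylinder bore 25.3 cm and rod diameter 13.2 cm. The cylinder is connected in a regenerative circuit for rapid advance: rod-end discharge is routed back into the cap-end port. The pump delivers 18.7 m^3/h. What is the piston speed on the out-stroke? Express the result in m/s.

In regeneration the rod-end outflow joins the pump flow into the cap end, so the net volume the pump must supply per unit advance equals the rod cross-section area.
Rod cross-section A_rod = π/4 × (13.2 cm)² = 136.8 cm^2
v = Q_pump / A_rod

v ≈ 0.380 m/s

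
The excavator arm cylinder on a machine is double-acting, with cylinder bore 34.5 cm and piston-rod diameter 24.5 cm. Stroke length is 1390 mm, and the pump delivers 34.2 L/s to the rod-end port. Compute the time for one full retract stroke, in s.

t ≈ 1.88 s

Rod-side annular area A_ann = π/4 × (34.5² − 24.5²) = 463.4 cm^2
Swept volume V = A × L; t = V / Q = A·L / Q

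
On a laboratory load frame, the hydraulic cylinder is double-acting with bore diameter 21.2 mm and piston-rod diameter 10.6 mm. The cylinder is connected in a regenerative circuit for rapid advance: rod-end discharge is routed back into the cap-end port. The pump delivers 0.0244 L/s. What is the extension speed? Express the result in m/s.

v ≈ 0.276 m/s

In regeneration the rod-end outflow joins the pump flow into the cap end, so the net volume the pump must supply per unit advance equals the rod cross-section area.
Rod cross-section A_rod = π/4 × (10.6 mm)² = 88.25 mm^2
v = Q_pump / A_rod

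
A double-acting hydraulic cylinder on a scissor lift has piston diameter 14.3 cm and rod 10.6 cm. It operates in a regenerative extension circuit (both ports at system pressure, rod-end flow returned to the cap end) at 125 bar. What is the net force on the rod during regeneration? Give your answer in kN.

F ≈ 110 kN

With equal pressure on both faces, forces on the annular region cancel; the net push is pressure × rod cross-section.
Rod cross-section A_rod = π/4 × (10.6 cm)² = 88.25 cm^2
F = P × A_rod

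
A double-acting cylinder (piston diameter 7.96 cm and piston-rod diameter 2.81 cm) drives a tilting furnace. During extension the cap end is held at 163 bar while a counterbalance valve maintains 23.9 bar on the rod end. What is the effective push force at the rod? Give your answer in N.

F ≈ 70700 N

Cap-side area A_cap = π/4 × (7.96 cm)² = 49.76 cm^2
Rod-side annular area A_ann = π/4 × (7.96² − 2.81²) = 43.56 cm^2
Net thrust = P_cap·A_cap − P_rod·A_ann = 81120 N − 10410 N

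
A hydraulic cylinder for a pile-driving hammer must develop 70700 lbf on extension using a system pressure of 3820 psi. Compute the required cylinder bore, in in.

Extension force acts on the full piston face: F = P × (π/4)D².
D = √(4F / (πP)) = √(4 × 70700 lbf / (π × 3820 psi))

D ≈ 4.85 in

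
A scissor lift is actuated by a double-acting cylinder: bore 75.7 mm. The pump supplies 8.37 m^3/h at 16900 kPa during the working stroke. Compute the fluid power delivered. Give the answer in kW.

Hydraulic power = P × Q

W ≈ 39.3 kW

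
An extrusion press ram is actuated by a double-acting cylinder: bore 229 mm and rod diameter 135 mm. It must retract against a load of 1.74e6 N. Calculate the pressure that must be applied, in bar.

P ≈ 647 bar

Rod-side annular area A_ann = π/4 × (229² − 135²) = 26870 mm^2
Retraction: pressure acts on the annular area.
P = F / A = 1.74e6 N / A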